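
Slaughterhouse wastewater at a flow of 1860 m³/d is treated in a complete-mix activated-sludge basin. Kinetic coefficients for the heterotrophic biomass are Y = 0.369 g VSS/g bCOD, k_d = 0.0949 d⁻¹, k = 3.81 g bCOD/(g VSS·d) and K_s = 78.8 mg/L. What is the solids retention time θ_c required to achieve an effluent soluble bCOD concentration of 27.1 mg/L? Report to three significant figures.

θ_c ≈ 3.78 d

Specific growth rate at S = 27.1 mg/L: μ = YkS/(K_s+S) = 0.369·3.81·27.1/(78.8+27.1) = 0.3598 d⁻¹.
θ_c = 1/(μ − k_d) = 1/(0.3598 − 0.0949) = 1/0.2649 = 3.775 d.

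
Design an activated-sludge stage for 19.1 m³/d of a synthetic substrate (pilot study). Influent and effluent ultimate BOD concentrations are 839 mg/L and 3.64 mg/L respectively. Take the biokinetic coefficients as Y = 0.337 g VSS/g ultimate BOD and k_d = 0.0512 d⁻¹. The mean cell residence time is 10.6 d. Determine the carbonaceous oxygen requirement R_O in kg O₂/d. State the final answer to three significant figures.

Y_obs = Y / (1 + k_d θ_c) = 0.337 / (1 + 0.0512 × 10.6) = 0.337 / 1.543 = 0.2184.
ΔS = 839 − 3.64 = 835.4 mg/L, so the substrate removal rate is 19.1 × 835.4/1000 = 15.96 kg ultimate BOD/d.
Net sludge production P_X = 0.2184 × 15.96 = 3.485 kg VSS/d.
R_O = Q·(S₀ − S) − 1.42·P_X = 15.96 − 1.42 × 3.485 = 11.01 kg O₂/d.

R_O ≈ 11.0 kg O₂/d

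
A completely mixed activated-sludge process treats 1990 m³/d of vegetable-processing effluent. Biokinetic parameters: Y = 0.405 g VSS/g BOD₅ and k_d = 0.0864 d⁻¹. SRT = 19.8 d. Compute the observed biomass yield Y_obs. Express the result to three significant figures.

Observed yield with endogenous decay: Y_obs = Y / (1 + k_d·θ_c) = 0.405 / (1 + 0.0864 × 19.8) = 0.405 / 2.711 = 0.1494 g VSS/g BOD₅.

Y_obs ≈ 0.149 g VSS/g BOD₅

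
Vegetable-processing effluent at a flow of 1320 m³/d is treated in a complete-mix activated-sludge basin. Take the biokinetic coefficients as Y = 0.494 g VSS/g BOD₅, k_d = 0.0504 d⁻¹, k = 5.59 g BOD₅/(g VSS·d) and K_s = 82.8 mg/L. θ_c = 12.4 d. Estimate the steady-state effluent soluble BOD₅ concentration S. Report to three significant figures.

For a completely mixed reactor with recycle the Lawrence–McCarty relation gives S = K_s·(1 + k_d·θ_c) / [θ_c·(Y·k − k_d) − 1] = 82.8 × (1 + 0.0504 × 12.4) / [12.4 × (0.494 × 5.59 − 0.0504) − 1] = 134.5 / 32.62 = 4.125 mg/L.

S ≈ 4.13 mg/L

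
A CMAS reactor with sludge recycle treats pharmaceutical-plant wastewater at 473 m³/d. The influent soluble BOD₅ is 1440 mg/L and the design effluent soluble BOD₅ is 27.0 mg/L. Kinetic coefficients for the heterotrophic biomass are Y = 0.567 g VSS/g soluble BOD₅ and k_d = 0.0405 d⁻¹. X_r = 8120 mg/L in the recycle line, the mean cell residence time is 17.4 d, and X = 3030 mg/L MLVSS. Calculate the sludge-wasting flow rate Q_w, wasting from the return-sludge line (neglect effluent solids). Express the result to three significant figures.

Q_w ≈ 27.4 m³/d

Rearranging the biomass balance for a CMAS with decay, V = Y·Q·ΔS·θ_c / [X·(1+k_d θ_c)] = 0.567 × 473 × (1440 − 27.0) × 17.4 / [3030 × (1 + 0.0405 × 17.4)] = 6.59×10^6 / 5165 = 1277 m³.
Wasting from the return line (neglecting effluent solids): Q_w = V·X / (θ_c·X_r) = 1277 × 3030 / (17.4 × 8120) = 27.38 m³/d.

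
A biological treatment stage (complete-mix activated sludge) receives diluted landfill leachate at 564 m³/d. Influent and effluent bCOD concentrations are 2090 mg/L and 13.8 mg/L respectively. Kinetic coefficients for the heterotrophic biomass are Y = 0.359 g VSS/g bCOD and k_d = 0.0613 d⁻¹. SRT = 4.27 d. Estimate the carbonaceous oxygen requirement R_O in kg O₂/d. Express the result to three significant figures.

R_O ≈ 698 kg O₂/d

Y_obs = Y / (1 + k_d θ_c) = 0.359 / (1 + 0.0613 × 4.27) = 0.359 / 1.262 = 0.2845.
ΔS = 2090 − 13.8 = 2076 mg/L, so the substrate removal rate is 564 × 2076/1000 = 1171 kg bCOD/d.
Net sludge production P_X = 0.2845 × 1171 = 333.2 kg VSS/d.
Carbonaceous O₂ demand = substrate oxidised − cell-mass equivalent = 1171 − 1.42 × 333.2 = 697.9 kg O₂/d.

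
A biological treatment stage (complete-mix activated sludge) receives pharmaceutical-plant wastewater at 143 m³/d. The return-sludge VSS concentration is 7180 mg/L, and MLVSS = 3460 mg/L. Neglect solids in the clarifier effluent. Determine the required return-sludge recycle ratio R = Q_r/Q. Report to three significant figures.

Solids balance on the clarifier gives (1+R)X = R·X_r, so R = X/(X_r − X) = 3460 / (7180 − 3460) = 0.9301.

R ≈ 0.930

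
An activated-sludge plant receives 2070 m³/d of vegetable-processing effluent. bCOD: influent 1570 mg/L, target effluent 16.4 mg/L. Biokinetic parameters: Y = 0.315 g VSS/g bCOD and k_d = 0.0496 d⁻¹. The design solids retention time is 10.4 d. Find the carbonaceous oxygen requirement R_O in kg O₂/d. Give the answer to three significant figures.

The observed yield is Y_obs = Y/(1 + k_d·θ_c) = 0.315 / (1 + 0.0496 × 10.4) = 0.315 / 1.516 = 0.2078 g VSS per g bCOD removed.
Q·(S₀ − S) = 2070 × (1570 − 16.4) × 10⁻³ = 3216 kg/d removed.
P_X = Y_obs·Q·(S₀ − S) = 0.2078 × 3216 = 668.3 kg VSS/d.
R_O = Q·(S₀ − S) − 1.42·P_X = 3216 − 1.42 × 668.3 = 2267 kg O₂/d.

R_O ≈ 2270 kg O₂/d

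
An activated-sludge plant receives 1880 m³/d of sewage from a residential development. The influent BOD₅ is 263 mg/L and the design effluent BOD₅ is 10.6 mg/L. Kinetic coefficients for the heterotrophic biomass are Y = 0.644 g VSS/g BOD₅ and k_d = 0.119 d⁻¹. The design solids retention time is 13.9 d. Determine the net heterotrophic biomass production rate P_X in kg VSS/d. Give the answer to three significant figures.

P_X ≈ 115 kg VSS/d

Observed yield with endogenous decay: Y_obs = Y / (1 + k_d·θ_c) = 0.644 / (1 + 0.119 × 13.9) = 0.644 / 2.654 = 0.2426 g VSS/g BOD₅.
Substrate removed = Q·(S₀ − S) = 1880 m³/d × (263 − 10.6) g/m³ = 4.75×10^5 g/d = 474.5 kg/d.
P_X = Y_obs · Q(S₀ − S) = 0.2426 × 474.5 = 115.1 kg VSS/d.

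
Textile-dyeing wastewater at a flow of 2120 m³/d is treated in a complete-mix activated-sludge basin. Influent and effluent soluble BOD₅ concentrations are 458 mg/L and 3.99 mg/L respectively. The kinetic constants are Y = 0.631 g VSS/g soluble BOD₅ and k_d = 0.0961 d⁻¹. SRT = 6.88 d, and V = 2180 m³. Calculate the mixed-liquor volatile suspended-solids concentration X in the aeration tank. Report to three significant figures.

X ≈ 1150 mg/L

X = Y·Q·ΔS·θ_c / [V·(1 + k_d θ_c)] = 0.631 × 2120 × (458 − 3.99) × 6.88 / [2180 × (1 + 0.0961 × 6.88)] = 1154 mg/L.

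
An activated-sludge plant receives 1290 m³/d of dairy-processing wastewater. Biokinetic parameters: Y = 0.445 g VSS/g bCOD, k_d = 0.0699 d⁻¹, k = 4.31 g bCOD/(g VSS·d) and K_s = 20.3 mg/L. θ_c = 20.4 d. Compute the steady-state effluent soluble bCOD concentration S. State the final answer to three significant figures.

S ≈ 1.34 mg/L

Effluent substrate depends only on kinetics and SRT: S = K_s(1 + k_d θ_c) / [θ_c(Yk − k_d) − 1] = 20.3 × (1 + 0.0699 × 20.4) / [20.4 × (0.445 × 4.31 − 0.0699) − 1] = 49.25 / 36.70 = 1.342 mg/L.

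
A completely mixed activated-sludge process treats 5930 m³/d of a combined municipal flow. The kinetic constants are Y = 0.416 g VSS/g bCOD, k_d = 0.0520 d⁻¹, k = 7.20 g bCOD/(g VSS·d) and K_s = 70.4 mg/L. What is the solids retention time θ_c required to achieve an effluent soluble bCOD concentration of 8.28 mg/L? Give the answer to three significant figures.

From 1/θ_c = Y·k·S/(K_s + S) − k_d: Y·k·S/(K_s+S) = 0.416 × 7.20 × 8.28 / (70.4 + 8.28) = 0.3152 d⁻¹.
Then 1/θ_c = μ − k_d = 0.3152 − 0.0520 = 0.2632 d⁻¹, giving θ_c = 3.799 d.

θ_c ≈ 3.80 d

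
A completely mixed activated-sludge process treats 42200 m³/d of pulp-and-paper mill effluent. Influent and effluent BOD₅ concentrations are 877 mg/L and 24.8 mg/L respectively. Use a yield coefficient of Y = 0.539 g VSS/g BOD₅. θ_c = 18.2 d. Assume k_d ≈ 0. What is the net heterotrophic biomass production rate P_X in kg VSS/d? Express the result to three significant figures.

With endogenous decay neglected, the observed yield equals the true yield: Y_obs = Y = 0.539 g VSS/g BOD₅.
Mass of BOD₅ removed per day: Q(S₀ − S) = 42200 × 852.2 g/m³ = 35963 kg/d.
Biomass produced: P_X = Y_obs·Q·ΔS = 0.5390 × 35963 ≈ 19384 kg VSS/d.

P_X ≈ 19400 kg VSS/d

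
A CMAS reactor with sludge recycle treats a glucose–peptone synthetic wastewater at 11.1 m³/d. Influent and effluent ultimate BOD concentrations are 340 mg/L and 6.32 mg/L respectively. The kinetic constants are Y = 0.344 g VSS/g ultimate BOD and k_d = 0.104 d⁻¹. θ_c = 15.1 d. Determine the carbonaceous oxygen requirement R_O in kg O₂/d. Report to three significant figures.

Correct the yield for decay: Y_obs = Y/(1 + k_d θ_c) = 0.344 / (1 + 0.104 × 15.1) = 0.344 / 2.570 = 0.1338.
Mass of ultimate BOD removed per day: Q(S₀ − S) = 11.1 × 333.7 g/m³ = 3.704 kg/d.
Net sludge production P_X = 0.1338 × 3.704 = 0.4957 kg VSS/d.
R_O = Q·(S₀ − S) − 1.42·P_X = 3.704 − 1.42 × 0.4957 = 3.000 kg O₂/d.

R_O ≈ 3.00 kg O₂/d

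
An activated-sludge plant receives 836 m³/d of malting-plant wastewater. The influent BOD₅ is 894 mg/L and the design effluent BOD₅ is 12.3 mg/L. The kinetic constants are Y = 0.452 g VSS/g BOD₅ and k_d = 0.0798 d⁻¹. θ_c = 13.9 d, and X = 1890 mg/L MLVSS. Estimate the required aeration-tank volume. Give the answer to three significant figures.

V ≈ 1160 m³

From the SRT design equation V = Y Q (S₀−S) θ_c / [X (1 + k_d θ_c)] = 0.452 × 836 × (894 − 12.3) × 13.9 / [1890 × (1 + 0.0798 × 13.9)] = 4.63×10^6 / 3986 = 1162 m³.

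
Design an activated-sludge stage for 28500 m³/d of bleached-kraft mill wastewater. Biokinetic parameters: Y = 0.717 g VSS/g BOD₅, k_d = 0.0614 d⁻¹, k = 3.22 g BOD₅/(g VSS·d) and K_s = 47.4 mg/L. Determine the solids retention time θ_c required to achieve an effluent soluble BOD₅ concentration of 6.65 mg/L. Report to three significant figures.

θ_c ≈ 4.49 d

At the target effluent, Y k S/(K_s+S) = 0.717×3.22×6.65/54.05 = 0.2841 d⁻¹.
Then 1/θ_c = μ − k_d = 0.2841 − 0.0614 = 0.2227 d⁻¹, giving θ_c = 4.491 d.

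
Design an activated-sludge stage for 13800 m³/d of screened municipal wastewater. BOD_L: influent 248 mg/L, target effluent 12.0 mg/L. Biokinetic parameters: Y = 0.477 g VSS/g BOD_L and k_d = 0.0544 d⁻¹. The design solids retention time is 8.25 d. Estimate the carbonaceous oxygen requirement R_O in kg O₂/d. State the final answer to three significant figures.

R_O ≈ 1730 kg O₂/d

The observed yield is Y_obs = Y/(1 + k_d·θ_c) = 0.477 / (1 + 0.0544 × 8.25) = 0.477 / 1.449 = 0.3292 g VSS per g BOD_L removed.
ΔS = 248 − 12.0 = 236.0 mg/L, so the substrate removal rate is 13800 × 236.0/1000 = 3257 kg BOD_L/d.
Biomass synthesised: P_X = Y_obs × 3257 = 1072 kg VSS/d.
Carbonaceous O₂ demand = substrate oxidised − cell-mass equivalent = 3257 − 1.42 × 1072 = 1734 kg O₂/d.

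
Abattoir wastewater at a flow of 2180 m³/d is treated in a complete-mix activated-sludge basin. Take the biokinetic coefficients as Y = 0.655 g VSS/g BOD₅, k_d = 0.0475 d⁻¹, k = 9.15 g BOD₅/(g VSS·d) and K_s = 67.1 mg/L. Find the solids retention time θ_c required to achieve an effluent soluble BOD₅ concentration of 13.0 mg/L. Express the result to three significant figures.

From 1/θ_c = Y·k·S/(K_s + S) − k_d: Y·k·S/(K_s+S) = 0.655 × 9.15 × 13.0 / (67.1 + 13.0) = 0.9727 d⁻¹.
1/θ_c = 0.9727 − 0.0475 = 0.9252 d⁻¹, so θ_c = 1.081 d.

θ_c ≈ 1.08 d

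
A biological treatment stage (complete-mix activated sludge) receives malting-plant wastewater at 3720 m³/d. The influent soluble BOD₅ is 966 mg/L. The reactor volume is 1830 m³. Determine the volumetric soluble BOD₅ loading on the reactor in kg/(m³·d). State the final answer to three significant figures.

Volumetric loading L_v = Q·S₀ / V = 3720 × 966 g/m³ / 1830 m³ = 1964 g/(m³·d) = 1.964 kg soluble BOD₅/(m³·d).

L_v ≈ 1.96 kg soluble BOD₅/(m³·d)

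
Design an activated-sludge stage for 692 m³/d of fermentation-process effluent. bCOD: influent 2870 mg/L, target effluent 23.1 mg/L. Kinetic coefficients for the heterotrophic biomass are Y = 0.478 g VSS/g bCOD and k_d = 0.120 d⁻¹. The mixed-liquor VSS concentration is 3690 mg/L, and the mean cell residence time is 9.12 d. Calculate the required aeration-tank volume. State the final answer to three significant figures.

V ≈ 1110 m³

Rearranging the biomass balance for a CMAS with decay, V = Y·Q·ΔS·θ_c / [X·(1+k_d θ_c)] = 0.478 × 692 × (2870 − 23.1) × 9.12 / [3690 × (1 + 0.120 × 9.12)] = 8.59×10^6 / 7728 = 1111 m³.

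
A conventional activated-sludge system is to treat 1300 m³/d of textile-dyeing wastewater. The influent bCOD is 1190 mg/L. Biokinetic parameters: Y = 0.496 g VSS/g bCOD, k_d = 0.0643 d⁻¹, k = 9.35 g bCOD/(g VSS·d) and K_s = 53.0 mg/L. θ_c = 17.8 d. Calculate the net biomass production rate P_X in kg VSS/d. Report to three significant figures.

P_X ≈ 357 kg VSS/d

For a completely mixed reactor with recycle the Lawrence–McCarty relation gives S = K_s·(1 + k_d·θ_c) / [θ_c·(Y·k − k_d) − 1] = 53.0 × (1 + 0.0643 × 17.8) / [17.8 × (0.496 × 9.35 − 0.0643) − 1] = 113.7 / 80.40 = 1.414 mg/L.
Y_obs = Y / (1 + k_d θ_c) = 0.496 / (1 + 0.0643 × 17.8) = 0.496 / 2.145 = 0.2313.
Q·(S₀ − S) = 1300 × (1190 − 1.41) × 10⁻³ = 1545 kg/d removed.
P_X = Y_obs · Q(S₀ − S) = 0.2313 × 1545 = 357.4 kg VSS/d.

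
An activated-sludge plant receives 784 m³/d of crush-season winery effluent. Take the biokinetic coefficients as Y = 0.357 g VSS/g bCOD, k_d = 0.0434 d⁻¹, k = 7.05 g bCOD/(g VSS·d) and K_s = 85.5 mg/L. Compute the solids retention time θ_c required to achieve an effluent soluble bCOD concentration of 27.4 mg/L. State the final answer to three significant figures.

θ_c ≈ 1.76 d

Specific growth rate at S = 27.4 mg/L: μ = YkS/(K_s+S) = 0.357·7.05·27.4/(85.5+27.4) = 0.6108 d⁻¹.
Then 1/θ_c = μ − k_d = 0.6108 − 0.0434 = 0.5674 d⁻¹, giving θ_c = 1.762 d.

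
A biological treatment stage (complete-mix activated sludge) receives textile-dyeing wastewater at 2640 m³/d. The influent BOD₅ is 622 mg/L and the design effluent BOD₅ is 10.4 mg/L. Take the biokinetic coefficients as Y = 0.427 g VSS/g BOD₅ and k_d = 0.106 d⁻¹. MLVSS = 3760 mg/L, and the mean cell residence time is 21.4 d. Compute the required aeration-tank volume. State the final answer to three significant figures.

Steady-state biomass mass balance: V·X·(1 + k_d·θ_c) = Y·Q·(S₀ − S)·θ_c, so V = 0.427 × 2640 × (622 − 10.4) × 21.4 / [3760 × (1 + 0.106 × 21.4)] = 1.48×10^7 / 12289 = 1201 m³.

V ≈ 1200 m³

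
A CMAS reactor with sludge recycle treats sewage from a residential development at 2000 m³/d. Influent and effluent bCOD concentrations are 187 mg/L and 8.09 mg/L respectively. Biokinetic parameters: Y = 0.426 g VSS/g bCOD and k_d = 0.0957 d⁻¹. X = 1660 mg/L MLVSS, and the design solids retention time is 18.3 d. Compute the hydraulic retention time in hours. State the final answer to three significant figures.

τ ≈ 7.33 h

From the SRT design equation V = Y Q (S₀−S) θ_c / [X (1 + k_d θ_c)] = 0.426 × 2000 × (187 − 8.09) × 18.3 / [1660 × (1 + 0.0957 × 18.3)] = 2.79×10^6 / 4567 = 610.8 m³.
τ = V/Q = 610.8/2000 = 0.3054 d, or 7.329 h.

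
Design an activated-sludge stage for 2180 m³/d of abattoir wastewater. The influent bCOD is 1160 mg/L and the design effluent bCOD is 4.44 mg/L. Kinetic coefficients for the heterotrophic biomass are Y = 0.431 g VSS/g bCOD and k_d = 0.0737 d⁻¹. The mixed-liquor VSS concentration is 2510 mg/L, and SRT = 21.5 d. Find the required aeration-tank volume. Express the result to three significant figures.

From the SRT design equation V = Y Q (S₀−S) θ_c / [X (1 + k_d θ_c)] = 0.431 × 2180 × (1160 − 4.44) × 21.5 / [2510 × (1 + 0.0737 × 21.5)] = 2.33×10^7 / 6487 = 3598 m³.

V ≈ 3600 m³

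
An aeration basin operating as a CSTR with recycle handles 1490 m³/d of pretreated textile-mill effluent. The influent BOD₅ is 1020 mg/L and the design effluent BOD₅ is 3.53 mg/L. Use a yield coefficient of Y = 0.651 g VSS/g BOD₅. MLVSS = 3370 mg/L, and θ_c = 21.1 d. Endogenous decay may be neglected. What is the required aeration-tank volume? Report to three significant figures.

V ≈ 6170 m³

Biomass mass balance (decay neglected): V·X = Y·Q·(S₀ − S)·θ_c, so V = 0.651 × 1490 × (1020 − 3.53) × 21.1 / 3370 = 6173 m³.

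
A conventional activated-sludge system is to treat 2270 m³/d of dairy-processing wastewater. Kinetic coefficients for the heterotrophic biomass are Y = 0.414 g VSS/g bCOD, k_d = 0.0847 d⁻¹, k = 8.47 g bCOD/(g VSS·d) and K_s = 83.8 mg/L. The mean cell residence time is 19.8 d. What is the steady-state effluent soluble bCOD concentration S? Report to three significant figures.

S ≈ 3.36 mg/L

For a completely mixed reactor with recycle the Lawrence–McCarty relation gives S = K_s·(1 + k_d·θ_c) / [θ_c·(Y·k − k_d) − 1] = 83.8 × (1 + 0.0847 × 19.8) / [19.8 × (0.414 × 8.47 − 0.0847) − 1] = 224.3 / 66.75 = 3.361 mg/L.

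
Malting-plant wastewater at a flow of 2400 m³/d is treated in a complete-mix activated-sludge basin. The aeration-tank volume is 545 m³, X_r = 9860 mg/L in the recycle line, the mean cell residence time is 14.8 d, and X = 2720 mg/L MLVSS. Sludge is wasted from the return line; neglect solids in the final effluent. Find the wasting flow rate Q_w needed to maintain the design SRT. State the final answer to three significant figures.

Q_w = (V·X)/(θ_c X_r) = 545.0 × 2720 / (14.8 × 9860) = 10.16 m³/d.

Q_w ≈ 10.2 m³/d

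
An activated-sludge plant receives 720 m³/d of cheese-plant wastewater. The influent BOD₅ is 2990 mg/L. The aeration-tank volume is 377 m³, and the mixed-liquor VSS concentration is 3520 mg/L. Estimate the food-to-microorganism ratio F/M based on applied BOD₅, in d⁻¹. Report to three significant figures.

F/M ≈ 1.62 d⁻¹

Food-to-microorganism ratio F/M = Q S₀ / (V X) = 720 × 2990 / (377.0 × 3520) = 1.622 d⁻¹.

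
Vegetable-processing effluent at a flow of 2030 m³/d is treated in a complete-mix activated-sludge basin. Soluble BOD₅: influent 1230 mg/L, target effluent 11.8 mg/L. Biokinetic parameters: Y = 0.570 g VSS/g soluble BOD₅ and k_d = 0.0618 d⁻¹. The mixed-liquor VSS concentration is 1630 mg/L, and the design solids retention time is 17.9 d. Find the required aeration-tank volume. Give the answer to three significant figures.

V ≈ 7350 m³

Steady-state biomass mass balance: V·X·(1 + k_d·θ_c) = Y·Q·(S₀ − S)·θ_c, so V = 0.570 × 2030 × (1230 − 11.8) × 17.9 / [1630 × (1 + 0.0618 × 17.9)] = 2.52×10^7 / 3433 = 7349 m³.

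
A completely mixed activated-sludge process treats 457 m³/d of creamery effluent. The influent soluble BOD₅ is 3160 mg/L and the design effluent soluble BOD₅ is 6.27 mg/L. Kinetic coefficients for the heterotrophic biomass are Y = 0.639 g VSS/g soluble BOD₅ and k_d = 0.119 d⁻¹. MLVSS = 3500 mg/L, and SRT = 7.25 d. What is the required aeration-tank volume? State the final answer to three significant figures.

Rearranging the biomass balance for a CMAS with decay, V = Y·Q·ΔS·θ_c / [X·(1+k_d θ_c)] = 0.639 × 457 × (3160 − 6.27) × 7.25 / [3500 × (1 + 0.119 × 7.25)] = 6.68×10^6 / 6520 = 1024 m³.

V ≈ 1020 m³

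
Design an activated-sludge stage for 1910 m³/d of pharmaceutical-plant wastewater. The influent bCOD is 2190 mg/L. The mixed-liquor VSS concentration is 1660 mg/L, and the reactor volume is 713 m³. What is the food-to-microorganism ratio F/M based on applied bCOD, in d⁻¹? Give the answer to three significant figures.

F/M ≈ 3.53 d⁻¹

F/M = Q·S₀ / (V·X) = 1910 × 2190 / (713.0 × 1660) = 3.534 g bCOD·(g VSS·d)⁻¹.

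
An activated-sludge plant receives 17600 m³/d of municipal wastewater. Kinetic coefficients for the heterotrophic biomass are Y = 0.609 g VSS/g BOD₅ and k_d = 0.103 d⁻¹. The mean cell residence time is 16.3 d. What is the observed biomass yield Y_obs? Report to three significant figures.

Y_obs = Y / (1 + k_d θ_c) = 0.609 / (1 + 0.103 × 16.3) = 0.609 / 2.679 = 0.2273.

Y_obs ≈ 0.227 g VSS/g BOD₅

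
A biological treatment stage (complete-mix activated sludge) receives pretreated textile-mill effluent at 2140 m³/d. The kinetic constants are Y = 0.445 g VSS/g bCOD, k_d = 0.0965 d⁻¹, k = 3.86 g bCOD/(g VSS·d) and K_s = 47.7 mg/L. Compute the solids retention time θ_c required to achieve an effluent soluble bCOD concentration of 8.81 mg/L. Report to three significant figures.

θ_c ≈ 5.84 d

From 1/θ_c = Y·k·S/(K_s + S) − k_d: Y·k·S/(K_s+S) = 0.445 × 3.86 × 8.81 / (47.7 + 8.81) = 0.2678 d⁻¹.
1/θ_c = 0.2678 − 0.0965 = 0.1713 d⁻¹, so θ_c = 5.838 d.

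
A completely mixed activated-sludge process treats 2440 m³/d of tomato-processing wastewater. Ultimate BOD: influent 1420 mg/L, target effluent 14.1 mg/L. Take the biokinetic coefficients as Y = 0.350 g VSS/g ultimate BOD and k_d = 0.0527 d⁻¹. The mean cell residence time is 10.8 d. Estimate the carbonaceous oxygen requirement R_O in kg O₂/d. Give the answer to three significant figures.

Correct the yield for decay: Y_obs = Y/(1 + k_d θ_c) = 0.350 / (1 + 0.0527 × 10.8) = 0.350 / 1.569 = 0.2230.
Mass of ultimate BOD removed per day: Q(S₀ − S) = 2440 × 1406 g/m³ = 3430 kg/d.
P_X = Y_obs·Q·(S₀ − S) = 0.2230 × 3430 = 765.1 kg VSS/d.
R_O = Q·(S₀ − S) − 1.42·P_X = 3430 − 1.42 × 765.1 = 2344 kg O₂/d.

R_O ≈ 2340 kg O₂/d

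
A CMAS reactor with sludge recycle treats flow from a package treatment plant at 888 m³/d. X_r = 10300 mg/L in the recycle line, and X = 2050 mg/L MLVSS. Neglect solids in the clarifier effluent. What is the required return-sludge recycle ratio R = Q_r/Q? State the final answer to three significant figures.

R ≈ 0.248

Mass balance around the secondary clarifier (neglecting effluent solids): R = X / (X_r − X) = 2050 / (10300 − 2050) = 0.2485.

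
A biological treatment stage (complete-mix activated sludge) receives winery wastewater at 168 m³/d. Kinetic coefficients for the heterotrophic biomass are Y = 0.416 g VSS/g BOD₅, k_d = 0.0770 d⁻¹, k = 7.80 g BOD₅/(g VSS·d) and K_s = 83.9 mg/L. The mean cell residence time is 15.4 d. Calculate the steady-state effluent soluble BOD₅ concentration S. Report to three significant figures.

S ≈ 3.84 mg/L

For a completely mixed reactor with recycle the Lawrence–McCarty relation gives S = K_s·(1 + k_d·θ_c) / [θ_c·(Y·k − k_d) − 1] = 83.9 × (1 + 0.0770 × 15.4) / [15.4 × (0.416 × 7.80 − 0.0770) − 1] = 183.4 / 47.78 = 3.838 mg/L.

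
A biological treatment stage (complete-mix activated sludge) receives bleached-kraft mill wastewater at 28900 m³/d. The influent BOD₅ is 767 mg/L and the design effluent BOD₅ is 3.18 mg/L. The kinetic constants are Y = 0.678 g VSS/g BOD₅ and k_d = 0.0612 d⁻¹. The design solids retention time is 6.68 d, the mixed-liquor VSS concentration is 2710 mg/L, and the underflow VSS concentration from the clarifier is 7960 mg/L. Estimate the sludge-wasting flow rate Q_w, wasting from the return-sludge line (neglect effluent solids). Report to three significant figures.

Q_w ≈ 1330 m³/d

Rearranging the biomass balance for a CMAS with decay, V = Y·Q·ΔS·θ_c / [X·(1+k_d θ_c)] = 0.678 × 28900 × (767 − 3.18) × 6.68 / [2710 × (1 + 0.0612 × 6.68)] = 10×10^7 / 3818 = 26186 m³.
Q_w = (V·X)/(θ_c X_r) = 26186 × 2710 / (6.68 × 7960) = 1335 m³/d.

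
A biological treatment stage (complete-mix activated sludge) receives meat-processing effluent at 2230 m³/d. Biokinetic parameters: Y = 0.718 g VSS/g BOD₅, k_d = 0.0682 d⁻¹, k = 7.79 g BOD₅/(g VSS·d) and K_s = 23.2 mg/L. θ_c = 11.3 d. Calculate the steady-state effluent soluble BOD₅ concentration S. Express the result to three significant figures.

S ≈ 0.669 mg/L

Effluent substrate depends only on kinetics and SRT: S = K_s(1 + k_d θ_c) / [θ_c(Yk − k_d) − 1] = 23.2 × (1 + 0.0682 × 11.3) / [11.3 × (0.718 × 7.79 − 0.0682) − 1] = 41.08 / 61.43 = 0.6687 mg/L.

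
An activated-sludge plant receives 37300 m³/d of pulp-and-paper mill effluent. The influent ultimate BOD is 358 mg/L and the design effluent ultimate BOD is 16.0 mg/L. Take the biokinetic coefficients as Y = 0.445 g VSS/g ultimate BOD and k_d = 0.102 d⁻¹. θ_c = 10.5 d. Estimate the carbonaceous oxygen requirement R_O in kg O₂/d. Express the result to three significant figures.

Y_obs = Y / (1 + k_d θ_c) = 0.445 / (1 + 0.102 × 10.5) = 0.445 / 2.071 = 0.2149.
Substrate removed = Q·(S₀ − S) = 37300 m³/d × (358 − 16.0) g/m³ = 1.28×10^7 g/d = 12757 kg/d.
Biomass synthesised: P_X = Y_obs × 12757 = 2741 kg VSS/d.
R_O = Q·(S₀ − S) − 1.42·P_X = 12757 − 1.42 × 2741 = 8864 kg O₂/d.

R_O ≈ 8860 kg O₂/d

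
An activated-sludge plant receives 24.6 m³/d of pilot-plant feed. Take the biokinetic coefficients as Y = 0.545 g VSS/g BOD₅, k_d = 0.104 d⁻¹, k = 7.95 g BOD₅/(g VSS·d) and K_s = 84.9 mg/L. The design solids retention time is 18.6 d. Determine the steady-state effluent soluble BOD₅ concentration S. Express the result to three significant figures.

From the Monod/SRT balance for a CMAS, S = K_s·(1+k_d θ_c)/[θ_c·(Y k − k_d) − 1] = 84.9 × (1 + 0.104 × 18.6) / [18.6 × (0.545 × 7.95 − 0.104) − 1] = 249.1 / 77.65 = 3.208 mg/L.

S ≈ 3.21 mg/L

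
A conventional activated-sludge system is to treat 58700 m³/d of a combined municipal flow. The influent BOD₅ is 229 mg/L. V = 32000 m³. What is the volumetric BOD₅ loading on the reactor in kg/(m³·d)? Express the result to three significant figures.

Applied BOD₅ load per unit volume = Q·S₀/V = (58700 × 229/1000)/32000 = 0.4201 kg BOD₅·m⁻³·d⁻¹.

L_v ≈ 0.420 kg BOD₅/(m³·d)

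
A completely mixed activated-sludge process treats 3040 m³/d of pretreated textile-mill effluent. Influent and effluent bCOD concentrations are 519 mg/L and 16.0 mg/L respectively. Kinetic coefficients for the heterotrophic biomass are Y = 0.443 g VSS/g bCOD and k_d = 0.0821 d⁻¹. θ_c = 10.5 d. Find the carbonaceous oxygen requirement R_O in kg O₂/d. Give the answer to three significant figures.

R_O ≈ 1010 kg O₂/d

Correct the yield for decay: Y_obs = Y/(1 + k_d θ_c) = 0.443 / (1 + 0.0821 × 10.5) = 0.443 / 1.862 = 0.2379.
ΔS = 519 − 16.0 = 503.0 mg/L, so the substrate removal rate is 3040 × 503.0/1000 = 1529 kg bCOD/d.
Net sludge production P_X = 0.2379 × 1529 = 363.8 kg VSS/d.
R_O = Q·(S₀ − S) − 1.42·P_X = 1529 − 1.42 × 363.8 = 1013 kg O₂/d.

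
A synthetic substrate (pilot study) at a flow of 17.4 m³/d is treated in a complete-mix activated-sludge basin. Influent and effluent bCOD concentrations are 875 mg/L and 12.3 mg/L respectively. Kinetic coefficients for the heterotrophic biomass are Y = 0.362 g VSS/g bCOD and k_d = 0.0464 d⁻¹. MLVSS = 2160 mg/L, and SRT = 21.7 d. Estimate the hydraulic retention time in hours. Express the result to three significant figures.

From the SRT design equation V = Y Q (S₀−S) θ_c / [X (1 + k_d θ_c)] = 0.362 × 17.4 × (875 − 12.3) × 21.7 / [2160 × (1 + 0.0464 × 21.7)] = 1.18×10^5 / 4335 = 27.20 m³.
τ = V/Q = 27.20/17.4 = 1.563 d, or 37.52 h.

τ ≈ 37.5 h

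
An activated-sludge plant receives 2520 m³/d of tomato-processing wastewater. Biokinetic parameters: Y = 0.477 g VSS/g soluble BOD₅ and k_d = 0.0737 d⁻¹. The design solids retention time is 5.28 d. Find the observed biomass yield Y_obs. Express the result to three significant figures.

Observed yield with endogenous decay: Y_obs = Y / (1 + k_d·θ_c) = 0.477 / (1 + 0.0737 × 5.28) = 0.477 / 1.389 = 0.3434 g VSS/g soluble BOD₅.

Y_obs ≈ 0.343 g VSS/g soluble BOD₅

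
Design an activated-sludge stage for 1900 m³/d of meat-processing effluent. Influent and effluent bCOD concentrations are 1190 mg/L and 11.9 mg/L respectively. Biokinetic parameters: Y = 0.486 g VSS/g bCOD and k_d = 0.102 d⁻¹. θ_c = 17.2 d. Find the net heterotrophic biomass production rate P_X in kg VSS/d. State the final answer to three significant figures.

Correct the yield for decay: Y_obs = Y/(1 + k_d θ_c) = 0.486 / (1 + 0.102 × 17.2) = 0.486 / 2.754 = 0.1764.
Mass of bCOD removed per day: Q(S₀ − S) = 1900 × 1178 g/m³ = 2238 kg/d.
So the net sludge growth is P_X = 0.1764 × 2238 = 395.0 kg VSS/d.

P_X ≈ 395 kg VSS/d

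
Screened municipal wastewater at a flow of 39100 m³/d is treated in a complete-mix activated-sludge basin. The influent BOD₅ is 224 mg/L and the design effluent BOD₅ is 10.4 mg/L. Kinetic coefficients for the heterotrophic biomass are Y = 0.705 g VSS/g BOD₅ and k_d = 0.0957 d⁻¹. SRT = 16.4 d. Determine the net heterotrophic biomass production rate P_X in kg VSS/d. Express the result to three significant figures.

Observed yield with endogenous decay: Y_obs = Y / (1 + k_d·θ_c) = 0.705 / (1 + 0.0957 × 16.4) = 0.705 / 2.569 = 0.2744 g VSS/g BOD₅.
Mass of BOD₅ removed per day: Q(S₀ − S) = 39100 × 213.6 g/m³ = 8352 kg/d.
So the net sludge growth is P_X = 0.2744 × 8352 = 2292 kg VSS/d.

P_X ≈ 2290 kg VSS/d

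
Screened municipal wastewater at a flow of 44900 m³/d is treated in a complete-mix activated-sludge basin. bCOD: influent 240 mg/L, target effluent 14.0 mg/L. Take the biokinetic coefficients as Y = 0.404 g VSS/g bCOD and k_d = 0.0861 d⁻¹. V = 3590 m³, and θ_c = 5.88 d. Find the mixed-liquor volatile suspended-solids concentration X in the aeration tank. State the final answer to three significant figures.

From V·X·(1 + k_d·θ_c) = Y·Q·(S₀ − S)·θ_c: X = 0.404 × 44900 × (240 − 14.0) × 5.88 / [3590 × (1 + 0.0861 × 5.88)] = 4458 mg/L.

X ≈ 4460 mg/L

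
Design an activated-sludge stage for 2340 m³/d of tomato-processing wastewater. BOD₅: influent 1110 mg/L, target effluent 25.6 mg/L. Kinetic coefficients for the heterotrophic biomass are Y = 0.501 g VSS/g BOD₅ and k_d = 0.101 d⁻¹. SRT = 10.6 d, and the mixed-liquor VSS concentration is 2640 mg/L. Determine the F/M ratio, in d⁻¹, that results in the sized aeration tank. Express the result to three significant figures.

F/M ≈ 0.399 d⁻¹

Steady-state biomass mass balance: V·X·(1 + k_d·θ_c) = Y·Q·(S₀ − S)·θ_c, so V = 0.501 × 2340 × (1110 − 25.6) × 10.6 / [2640 × (1 + 0.101 × 10.6)] = 1.35×10^7 / 5466 = 2465 m³.
Food-to-microorganism ratio F/M = Q S₀ / (V X) = 2340 × 1110 / (2465 × 2640) = 0.3991 d⁻¹.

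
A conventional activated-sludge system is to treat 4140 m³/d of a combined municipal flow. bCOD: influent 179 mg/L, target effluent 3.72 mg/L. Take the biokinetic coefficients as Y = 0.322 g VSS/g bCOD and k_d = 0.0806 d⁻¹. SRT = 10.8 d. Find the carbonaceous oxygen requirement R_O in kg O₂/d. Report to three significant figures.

Y_obs = Y / (1 + k_d θ_c) = 0.322 / (1 + 0.0806 × 10.8) = 0.322 / 1.870 = 0.1721.
Substrate removed = Q·(S₀ − S) = 4140 m³/d × (179 − 3.72) g/m³ = 7.26×10^5 g/d = 725.7 kg/d.
P_X = Y_obs·Q·(S₀ − S) = 0.1721 × 725.7 = 124.9 kg VSS/d.
R_O = Q·(S₀ − S) − 1.42·P_X = 725.7 − 1.42 × 124.9 = 548.3 kg O₂/d.

R_O ≈ 548 kg O₂/d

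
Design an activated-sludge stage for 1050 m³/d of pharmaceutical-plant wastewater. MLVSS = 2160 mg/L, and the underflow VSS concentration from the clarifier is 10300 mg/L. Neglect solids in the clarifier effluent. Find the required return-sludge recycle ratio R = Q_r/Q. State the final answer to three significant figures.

R ≈ 0.265

Mass balance around the secondary clarifier (neglecting effluent solids): R = X / (X_r − X) = 2160 / (10300 − 2160) = 0.2654.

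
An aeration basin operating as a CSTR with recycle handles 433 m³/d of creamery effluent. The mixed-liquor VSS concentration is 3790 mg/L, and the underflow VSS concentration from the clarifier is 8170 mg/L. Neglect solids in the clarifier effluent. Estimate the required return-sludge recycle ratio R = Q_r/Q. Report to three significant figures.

R ≈ 0.865

Mass balance around the secondary clarifier (neglecting effluent solids): R = X / (X_r − X) = 3790 / (8170 − 3790) = 0.8653.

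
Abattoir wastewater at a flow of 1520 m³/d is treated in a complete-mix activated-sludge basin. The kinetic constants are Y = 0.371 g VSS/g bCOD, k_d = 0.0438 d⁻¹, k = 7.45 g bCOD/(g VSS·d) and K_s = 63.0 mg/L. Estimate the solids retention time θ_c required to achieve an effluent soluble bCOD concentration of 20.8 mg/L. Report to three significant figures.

Specific growth rate at S = 20.8 mg/L: μ = YkS/(K_s+S) = 0.371·7.45·20.8/(63.0+20.8) = 0.6860 d⁻¹.
θ_c = 1/(μ − k_d) = 1/(0.6860 − 0.0438) = 1/0.6422 = 1.557 d.

θ_c ≈ 1.56 d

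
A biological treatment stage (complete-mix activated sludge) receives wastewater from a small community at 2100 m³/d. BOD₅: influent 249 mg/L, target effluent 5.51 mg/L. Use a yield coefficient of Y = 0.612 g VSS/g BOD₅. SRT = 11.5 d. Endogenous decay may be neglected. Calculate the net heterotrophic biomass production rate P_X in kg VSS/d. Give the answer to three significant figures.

With endogenous decay neglected, the observed yield equals the true yield: Y_obs = Y = 0.612 g VSS/g BOD₅.
ΔS = 249 − 5.51 = 243.5 mg/L, so the substrate removal rate is 2100 × 243.5/1000 = 511.3 kg BOD₅/d.
So the net sludge growth is P_X = 0.6120 × 511.3 = 312.9 kg VSS/d.

P_X ≈ 313 kg VSS/d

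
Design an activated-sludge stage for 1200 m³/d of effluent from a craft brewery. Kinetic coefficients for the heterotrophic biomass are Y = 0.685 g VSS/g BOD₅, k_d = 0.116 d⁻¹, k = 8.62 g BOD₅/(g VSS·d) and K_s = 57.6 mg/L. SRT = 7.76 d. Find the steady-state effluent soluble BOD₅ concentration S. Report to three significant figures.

S ≈ 2.49 mg/L

For a completely mixed reactor with recycle the Lawrence–McCarty relation gives S = K_s·(1 + k_d·θ_c) / [θ_c·(Y·k − k_d) − 1] = 57.6 × (1 + 0.116 × 7.76) / [7.76 × (0.685 × 8.62 − 0.116) − 1] = 109.4 / 43.92 = 2.492 mg/L.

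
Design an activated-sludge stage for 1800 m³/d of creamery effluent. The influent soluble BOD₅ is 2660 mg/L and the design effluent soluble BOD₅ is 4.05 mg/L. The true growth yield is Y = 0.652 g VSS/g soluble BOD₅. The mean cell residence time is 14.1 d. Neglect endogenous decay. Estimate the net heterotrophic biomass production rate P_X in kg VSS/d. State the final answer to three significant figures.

No decay correction is needed, so Y_obs = Y = 0.652.
ΔS = 2660 − 4.05 = 2656 mg/L, so the substrate removal rate is 1800 × 2656/1000 = 4781 kg soluble BOD₅/d.
Net biomass production P_X = Y_obs × Q·(S₀ − S) = 0.6520 × 4781 = 3117 kg VSS/d.

P_X ≈ 3120 kg VSS/d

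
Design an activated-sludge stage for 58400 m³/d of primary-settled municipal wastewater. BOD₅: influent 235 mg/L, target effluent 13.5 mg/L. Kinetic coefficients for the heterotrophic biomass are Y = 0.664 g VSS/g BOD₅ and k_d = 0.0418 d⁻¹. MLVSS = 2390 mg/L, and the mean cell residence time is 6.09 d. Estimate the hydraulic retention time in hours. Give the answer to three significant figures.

τ ≈ 7.17 h

Steady-state biomass mass balance: V·X·(1 + k_d·θ_c) = Y·Q·(S₀ − S)·θ_c, so V = 0.664 × 58400 × (235 − 13.5) × 6.09 / [2390 × (1 + 0.0418 × 6.09)] = 5.23×10^7 / 2998 = 17445 m³.
τ = V/Q = 17445/58400 = 0.2987 d, or 7.169 h.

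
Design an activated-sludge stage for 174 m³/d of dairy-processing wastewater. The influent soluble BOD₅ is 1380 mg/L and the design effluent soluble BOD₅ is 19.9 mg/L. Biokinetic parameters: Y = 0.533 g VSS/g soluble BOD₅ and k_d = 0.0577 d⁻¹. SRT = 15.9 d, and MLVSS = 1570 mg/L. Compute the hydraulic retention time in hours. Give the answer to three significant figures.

Rearranging the biomass balance for a CMAS with decay, V = Y·Q·ΔS·θ_c / [X·(1+k_d θ_c)] = 0.533 × 174 × (1380 − 19.9) × 15.9 / [1570 × (1 + 0.0577 × 15.9)] = 2.01×10^6 / 3010 = 666.2 m³.
τ = V/Q = 666.2/174 = 3.829 d, or 91.89 h.

τ ≈ 91.9 h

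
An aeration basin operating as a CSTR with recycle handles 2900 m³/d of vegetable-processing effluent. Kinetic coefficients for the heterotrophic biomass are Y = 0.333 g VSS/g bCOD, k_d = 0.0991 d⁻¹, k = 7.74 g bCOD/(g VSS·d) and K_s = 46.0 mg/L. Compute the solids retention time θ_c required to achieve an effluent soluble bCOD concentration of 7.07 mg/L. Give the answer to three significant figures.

From 1/θ_c = Y·k·S/(K_s + S) − k_d: Y·k·S/(K_s+S) = 0.333 × 7.74 × 7.07 / (46.0 + 7.07) = 0.3434 d⁻¹.
Then 1/θ_c = μ − k_d = 0.3434 − 0.0991 = 0.2443 d⁻¹, giving θ_c = 4.094 d.

θ_c ≈ 4.09 d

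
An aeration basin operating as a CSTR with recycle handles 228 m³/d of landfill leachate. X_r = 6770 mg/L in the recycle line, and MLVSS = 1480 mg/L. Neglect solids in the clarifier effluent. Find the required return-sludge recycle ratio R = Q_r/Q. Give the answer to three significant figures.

R ≈ 0.280

Solids balance on the clarifier gives (1+R)X = R·X_r, so R = X/(X_r − X) = 1480 / (6770 − 1480) = 0.2798.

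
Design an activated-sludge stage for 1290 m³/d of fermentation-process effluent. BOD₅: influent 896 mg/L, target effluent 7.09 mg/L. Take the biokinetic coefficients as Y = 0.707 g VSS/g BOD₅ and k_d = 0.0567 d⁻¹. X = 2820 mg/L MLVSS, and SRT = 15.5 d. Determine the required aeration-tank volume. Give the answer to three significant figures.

V ≈ 2370 m³

Steady-state biomass mass balance: V·X·(1 + k_d·θ_c) = Y·Q·(S₀ − S)·θ_c, so V = 0.707 × 1290 × (896 − 7.09) × 15.5 / [2820 × (1 + 0.0567 × 15.5)] = 1.26×10^7 / 5298 = 2372 m³.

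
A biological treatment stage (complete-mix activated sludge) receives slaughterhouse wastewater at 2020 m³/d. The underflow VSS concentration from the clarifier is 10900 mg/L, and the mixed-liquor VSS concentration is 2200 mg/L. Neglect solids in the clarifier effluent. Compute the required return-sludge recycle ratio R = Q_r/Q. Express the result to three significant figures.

R ≈ 0.253

Solids balance on the clarifier gives (1+R)X = R·X_r, so R = X/(X_r − X) = 2200 / (10900 − 2200) = 0.2529.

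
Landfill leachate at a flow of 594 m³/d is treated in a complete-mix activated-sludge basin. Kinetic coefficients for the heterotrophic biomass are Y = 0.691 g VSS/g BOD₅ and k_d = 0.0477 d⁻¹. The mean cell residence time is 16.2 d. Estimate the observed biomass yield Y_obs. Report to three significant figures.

Y_obs ≈ 0.390 g VSS/g BOD₅

The observed yield is Y_obs = Y/(1 + k_d·θ_c) = 0.691 / (1 + 0.0477 × 16.2) = 0.691 / 1.773 = 0.3898 g VSS per g BOD₅ removed.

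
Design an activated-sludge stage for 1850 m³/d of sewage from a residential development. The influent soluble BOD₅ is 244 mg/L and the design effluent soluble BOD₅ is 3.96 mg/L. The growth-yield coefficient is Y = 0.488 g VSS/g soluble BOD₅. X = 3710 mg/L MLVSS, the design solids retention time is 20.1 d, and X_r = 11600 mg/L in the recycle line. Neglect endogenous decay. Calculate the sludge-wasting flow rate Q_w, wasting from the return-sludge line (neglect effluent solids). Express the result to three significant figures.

Q_w ≈ 18.7 m³/d

With k_d = 0 the design equation reduces to V = Y Q (S₀−S) θ_c / X = 0.488 × 1850 × (244 − 3.96) × 20.1 / 3710 = 1174 m³.
Wasting from the return line (neglecting effluent solids): Q_w = V·X / (θ_c·X_r) = 1174 × 3710 / (20.1 × 11600) = 18.68 m³/d.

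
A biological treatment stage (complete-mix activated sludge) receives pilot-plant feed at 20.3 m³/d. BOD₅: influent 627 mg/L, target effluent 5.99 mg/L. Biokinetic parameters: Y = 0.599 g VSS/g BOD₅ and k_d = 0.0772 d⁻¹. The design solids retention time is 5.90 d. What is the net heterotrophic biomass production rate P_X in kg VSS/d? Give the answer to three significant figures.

P_X ≈ 5.19 kg VSS/d

Observed yield with endogenous decay: Y_obs = Y / (1 + k_d·θ_c) = 0.599 / (1 + 0.0772 × 5.90) = 0.599 / 1.455 = 0.4115 g VSS/g BOD₅.
Mass of BOD₅ removed per day: Q(S₀ − S) = 20.3 × 621.0 g/m³ = 12.61 kg/d.
So the net sludge growth is P_X = 0.4115 × 12.61 = 5.188 kg VSS/d.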